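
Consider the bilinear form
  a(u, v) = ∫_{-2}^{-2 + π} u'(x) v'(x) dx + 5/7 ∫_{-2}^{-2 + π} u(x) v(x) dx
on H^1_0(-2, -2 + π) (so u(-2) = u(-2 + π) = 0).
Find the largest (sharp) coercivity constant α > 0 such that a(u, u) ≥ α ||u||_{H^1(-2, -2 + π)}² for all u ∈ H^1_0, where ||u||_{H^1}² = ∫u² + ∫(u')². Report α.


α = 6/7

Coercivity of a(·,·) on H^1_0(-2, -2 + π) means a(u, u) ≥ α ||u||_{H^1}² for every u ∈ H^1_0.
The interval has length L = π, and Poincaré/coercivity depend only on L. Here a(u, u) = ∫(u')² + (5/7)·∫u².
Here 0 < c = 5/7 < 1. The condition a(u,u) ≥ α||u||_{H^1}² reads (1−α)∫(u')² ≥ (α−c)∫u². Any admissible α is ≤ 1 (rapidly oscillating u have ∫u²/∫(u')² → 0), and α = 1 would force 0 ≥ (1−c)∫u², impossible since c < 1; so 1−α > 0. By the sharp Poincaré inequality on H^1_0 of an interval of length L, ∫(u')² ≥ (π/L)²∫u² with equality for the first sine mode sin(π(x−x₀)/L) (x₀ the left endpoint), so the inequality holds for all u iff (1−α)(π/L)² ≥ α − c, i.e. α ≤ ((π/L)² + c)/((π/L)² + 1) = (1 + c(L/π)²)/(1 + (L/π)²). With (π/L)² = 1 and c = 5/7, the largest admissible constant is α = ((π/L)² + c)/((π/L)² + 1).
Simplifying, α = 6/7.


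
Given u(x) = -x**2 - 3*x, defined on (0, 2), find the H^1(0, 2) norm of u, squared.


||u||_{H^1}^2 = 1606/15

The H^1 norm (squared) on an interval (0, L) is
  ||u||_{H^1}^2 = ∫_0^L u(x)^2 dx + ∫_0^L u'(x)^2 dx.
Compute u'(x) = -2*x - 3.
Then u(x)^2 = x**4 + 6*x**3 + 9*x**2 and u'(x)^2 = 4*x**2 + 12*x + 9.
Integrate each monomial from 0 to 2 using ∫_0^2 c·x^n dx = c·2^(n+1)/(n+1):
  ∫_0^2 u(x)^2 dx = ∫_0^2 (x^4 + 6*x^3 + 9*x^2) dx. Term by term:
    ∫_0^2 x^4 dx = 32/5;  ∫_0^2 6*x^3 dx = 24;  ∫_0^2 9*x^2 dx = 24.
  Sum: 32/5 + 24 + 24 = 272/5.
  ∫_0^2 u'(x)^2 dx = ∫_0^2 (4*x^2 + 12*x + 9) dx. Term by term:
    ∫_0^2 4*x^2 dx = 32/3;  ∫_0^2 12*x dx = 24;  ∫_0^2 9 dx = 18.
  Sum: 32/3 + 24 + 18 = 158/3.
Adding: ||u||_{H^1}^2 = 272/5 + 158/3 = 1606/15.


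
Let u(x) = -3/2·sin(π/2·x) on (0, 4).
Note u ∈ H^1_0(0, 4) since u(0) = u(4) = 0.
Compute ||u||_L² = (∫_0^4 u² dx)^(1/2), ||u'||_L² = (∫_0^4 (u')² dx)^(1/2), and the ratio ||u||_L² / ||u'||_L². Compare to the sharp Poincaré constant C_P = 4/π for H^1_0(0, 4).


||u||_L² / ||u'||_L² = 2/π < C_P = 4/π.

u(x) = -3/2·sin(π/2·x), so u'(x) = -3*π*cos(π*x/2)/4.
Writing u(x) = A·sin(kπx/L) with A = -3/2 and k = 2, use ∫_0^L sin²(kπx/L) dx = L/2 and ∫_0^L cos²(kπx/L) dx = L/2.
u² = 9/4·sin²(π/2·x) and (u')² = 9*π^2/16·cos²(π/2·x), and each of sin², cos² integrates to L/2 = 2 over (0, 4).
∫_0^4 u² dx = 9/2, so ||u||_L² = 3*sqrt(2)/2.
∫_0^4 (u')² dx = 9*π^2/8, so ||u'||_L² = 3*sqrt(2)*π/4.
Ratio ||u||_L² / ||u'||_L² = 2/π.
Sharp Poincaré constant on H^1_0(0, 4) is C_P = L/π = 4/π, achieved by sin(π/4·x).
This is the k = 2 harmonic; the ratio L/(kπ) is strictly less than C_P = L/π, consistent with the sharp inequality ||u||_L² ≤ C_P ||u'||_L².


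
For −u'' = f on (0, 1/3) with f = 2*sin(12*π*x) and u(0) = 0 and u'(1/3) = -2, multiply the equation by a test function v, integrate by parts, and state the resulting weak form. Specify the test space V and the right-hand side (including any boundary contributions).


V = {v ∈ H^1(0, 1/3) : v(0) = 0} (test functions vanish at x = 0 where u is specified); weak form: ∫_0^1/3 u'v' dx = ∫_0^1/3 (2*sin(12*π*x)) v dx − 2·v(1/3) for all v ∈ V.

Multiply both sides by a test function v and integrate from 0 to 1/3:
  ∫_0^1/3 −u''(x) v(x) dx = ∫_0^1/3 f(x) v(x) dx.
Integrate the LHS by parts once:
  ∫_0^1/3 −u'' v dx = −[u'(x) v(x)]_0^1/3 + ∫_0^1/3 u'(x) v'(x) dx.
Thus ∫_0^1/3 u'(x) v'(x) dx = ∫_0^1/3 f(x) v(x) dx + [u'(x) v(x)]_0^1/3.
Choose V so that boundary terms are either known or forced to vanish.
Mixed BC: u(0) = 0 (Dirichlet) and u'(1/3) = -2 (Neumann). Define V = {v ∈ H^1(0, 1/3) : v(0) = 0}. Then [u' v]_0^1/3 = u'(1/3)·v(1/3) − u'(0)·0 = − 2·v(1/3).
Weak formulation: find u (satisfying any essential BC) such that ∫_0^1/3 u'(x) v'(x) dx = ∫_0^1/3 f v dx − 2·v(1/3) for all v ∈ V (Dirichlet at 0 absorbed into V; Neumann datum at x = 1/3 contributes the boundary term).
Substituting f(x) = 2*sin(12*π*x), the right-hand side is ∫_0^1/3 (2*sin(12*π*x)) v dx − 2·v(1/3).


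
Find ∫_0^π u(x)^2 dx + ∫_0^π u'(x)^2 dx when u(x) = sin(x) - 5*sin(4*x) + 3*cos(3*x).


||u||_{H^1(0,π)}^2 = -2400/7 + 517*π/2

u'(x) = -9*sin(3*x) + cos(x) - 20*cos(4*x).
Expand u² and (u')² and integrate term by term on (0, π), using: for integers n ≥ 1, ∫_0^π sin²(nx) dx = ∫_0^π cos²(nx) dx = π/2; for n ≠ n', ∫_0^π sin(nx)sin(n'x) dx = ∫_0^π cos(nx)cos(n'x) dx = 0; and by product-to-sum, ∫_0^π sin(nx)cos(n'x) dx = ½∫_0^π [sin((n+n')x) + sin((n−n')x)] dx, which is 0 when n+n' is even and 2n/(n²−n'²) when n+n' is odd (it need not vanish on (0, π)).
  u² squared terms: (-5)²·∫sin(4x)² dx = 25·π/2 = 25*π/2;  (3)²·∫cos(3x)² dx = 9·π/2 = 9*π/2;  (1)²·∫sin(x)² dx = 1·π/2 = π/2.
  u² cross terms: 2·(-5)·(3)·∫sin(4x)·cos(3x) dx = -30·(8/7) = -240/7;  2·(-5)·(1)·∫sin(4x)·sin(x) dx = -10·(0) = 0;  2·(3)·(1)·∫cos(3x)·sin(x) dx = 6·(0) = 0.
  So ∫_0^π u² dx = 25*π/2 + 9*π/2 + π/2 − 240/7 + 0 + 0 = -240/7 + 35*π/2.
  (u')² squared terms: (-20)²·∫cos(4x)² dx = 400·π/2 = 200*π;  (-9)²·∫sin(3x)² dx = 81·π/2 = 81*π/2;  (1)²·∫cos(x)² dx = 1·π/2 = π/2.
  (u')² cross terms: 2·(-20)·(-9)·∫cos(4x)·sin(3x) dx = 360·(-6/7) = -2160/7;  2·(-20)·(1)·∫cos(4x)·cos(x) dx = -40·(0) = 0;  2·(-9)·(1)·∫sin(3x)·cos(x) dx = -18·(0) = 0.
  So ∫_0^π (u')² dx = 200*π + 81*π/2 + π/2 − 2160/7 + 0 + 0 = -2160/7 + 241*π.
||u||_{H^1}^2 = (-240/7 + 35*π/2) + (-2160/7 + 241*π) = -2400/7 + 517*π/2.


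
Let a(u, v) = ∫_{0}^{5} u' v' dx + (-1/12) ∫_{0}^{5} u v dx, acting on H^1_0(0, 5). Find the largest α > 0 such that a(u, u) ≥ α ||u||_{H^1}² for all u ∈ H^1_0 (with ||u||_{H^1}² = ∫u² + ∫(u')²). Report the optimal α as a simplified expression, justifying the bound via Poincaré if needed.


α = (-25/12 + π^2)/(π^2 + 25)

Coercivity of a(·,·) on H^1_0(0, 5) means a(u, u) ≥ α ||u||_{H^1}² for every u ∈ H^1_0.
The interval has length L = 5, and Poincaré/coercivity depend only on L. Here a(u, u) = ∫(u')² + (-1/12)·∫u².
Here c = -1/12 < 0 with |c| < (π/L)² = π^2/25, so coercivity still holds. The condition a(u,u) ≥ α||u||_{H^1}² reads (1−α)∫(u')² ≥ (α−c)∫u². Any admissible α is ≤ 1 (rapidly oscillating u have ∫u²/∫(u')² → 0), and α = 1 would force 0 ≥ (1−c)∫u², impossible since c < 1; so 1−α > 0. By the sharp Poincaré inequality on H^1_0 of an interval of length L, ∫(u')² ≥ (π/L)²∫u² with equality for the first sine mode sin(π(x−x₀)/L) (x₀ the left endpoint), so the inequality holds for all u iff (1−α)(π/L)² ≥ α − c, i.e. α ≤ ((π/L)² + c)/((π/L)² + 1) = (1 + c(L/π)²)/(1 + (L/π)²). (Direct route, valid since c ≤ 0: Poincaré gives c∫u² ≥ c(L/π)²∫(u')², so a(u,u) ≥ (1 + c(L/π)²)∫(u')², while ||u||_{H^1}² ≤ (1 + (L/π)²)∫(u')²; dividing yields the same α.) With (π/L)² = π^2/25 and c = -1/12, the largest admissible constant is α = ((π/L)² + c)/((π/L)² + 1).
Simplifying, α = (-25/12 + π^2)/(π^2 + 25).


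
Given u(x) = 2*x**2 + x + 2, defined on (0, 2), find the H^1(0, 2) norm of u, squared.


||u||_{H^1}^2 = 2134/15

The H^1 norm (squared) on an interval (0, L) is
  ||u||_{H^1}^2 = ∫_0^L u(x)^2 dx + ∫_0^L u'(x)^2 dx.
Compute u'(x) = 4*x + 1.
Then u(x)^2 = 4*x**4 + 4*x**3 + 9*x**2 + 4*x + 4 and u'(x)^2 = 16*x**2 + 8*x + 1.
Integrate each monomial from 0 to 2 using ∫_0^2 c·x^n dx = c·2^(n+1)/(n+1):
  ∫_0^2 u(x)^2 dx = ∫_0^2 (4*x^4 + 4*x^3 + 9*x^2 + 4*x + 4) dx. Term by term:
    ∫_0^2 4*x^4 dx = 128/5;  ∫_0^2 4*x^3 dx = 16;  ∫_0^2 9*x^2 dx = 24;
    ∫_0^2 4*x dx = 8;  ∫_0^2 4 dx = 8.
  Sum: 128/5 + 16 + 24 + 8 + 8 = 408/5.
  ∫_0^2 u'(x)^2 dx = ∫_0^2 (16*x^2 + 8*x + 1) dx. Term by term:
    ∫_0^2 16*x^2 dx = 128/3;  ∫_0^2 8*x dx = 16;  ∫_0^2 1 dx = 2.
  Sum: 128/3 + 16 + 2 = 182/3.
Adding: ||u||_{H^1}^2 = 408/5 + 182/3 = 2134/15.


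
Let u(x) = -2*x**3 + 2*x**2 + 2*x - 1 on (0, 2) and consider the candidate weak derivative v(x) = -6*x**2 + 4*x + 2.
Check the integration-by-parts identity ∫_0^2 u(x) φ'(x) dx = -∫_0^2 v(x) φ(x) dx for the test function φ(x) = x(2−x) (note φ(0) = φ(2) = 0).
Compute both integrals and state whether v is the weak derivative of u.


LHS = 8/5, RHS = 8/5. Yes, v = u' weakly.

u(x) = -2*x**3 + 2*x**2 + 2*x - 1, classical derivative u'(x) = -6*x**2 + 4*x + 2.
φ(x) = x(2−x), so φ'(x) = 2 - 2*x.
Note φ(0) = φ(2) = 0, so the boundary term u·φ vanishes.
LHS = ∫_0^2 u(x) φ'(x) dx = ∫_0^2 (4*x^4 - 8*x^3 + 6*x - 2) dx. Term by term:
  ∫_0^2 4*x^4 dx = 128/5;  ∫_0^2 -8*x^3 dx = -32;  ∫_0^2 6*x dx = 12;
  ∫_0^2 -2 dx = -4.
Sum: 128/5 − 32 + 12 − 4 = 8/5.
So LHS = 8/5.
∫_0^2 v(x) φ(x) dx = ∫_0^2 (6*x^4 - 16*x^3 + 6*x^2 + 4*x) dx. Term by term:
  ∫_0^2 6*x^4 dx = 192/5;  ∫_0^2 -16*x^3 dx = -64;  ∫_0^2 6*x^2 dx = 16;
  ∫_0^2 4*x dx = 8.
Sum: 192/5 − 64 + 16 + 8 = -8/5.
So RHS = -∫_0^2 v(x) φ(x) dx = 8/5.
LHS = RHS, so the identity holds for this test φ.
Moreover u is smooth here and v(x) = u'(x) = -6*x**2 + 4*x + 2 pointwise, so the identity holds for every test function. Hence v is the weak derivative of u.


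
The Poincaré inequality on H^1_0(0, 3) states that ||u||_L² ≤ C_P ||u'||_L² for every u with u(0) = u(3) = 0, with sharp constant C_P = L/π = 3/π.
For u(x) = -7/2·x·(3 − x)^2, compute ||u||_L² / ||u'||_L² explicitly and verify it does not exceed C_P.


||u||_L² / ||u'||_L² = 3*sqrt(14)/14 < C_P = 3/π.

u(x) = -7/2·x·(3 − x)^2, so u'(x) = 21*(1 - x)*(x - 3)/2.
u(x) = -7/2·x·(3 − x)^2 vanishes at x = 0 and x = 3, so u ∈ H^1_0(0, 3). Differentiate via the product rule and integrate the resulting polynomials term by term.
  ∫_0^3 u² dx = ∫_0^3 (49*x^6/4 - 147*x^5 + 1323*x^4/2 - 1323*x^3 + 3969*x^2/4) dx. Term by term:
    ∫_0^3 49*x^6/4 dx = 15309/4;  ∫_0^3 -147*x^5 dx = -35721/2;  ∫_0^3 1323*x^4/2 dx = 321489/10;
    ∫_0^3 -1323*x^3 dx = -107163/4;  ∫_0^3 3969*x^2/4 dx = 35721/4.
  Sum: 15309/4 − 35721/2 + 321489/10 − 107163/4 + 35721/4 = 5103/20.
  ∫_0^3 (u')² dx = ∫_0^3 (441*x^4/4 - 882*x^3 + 4851*x^2/2 - 2646*x + 3969/4) dx. Term by term:
    ∫_0^3 441*x^4/4 dx = 107163/20;  ∫_0^3 -882*x^3 dx = -35721/2;  ∫_0^3 4851*x^2/2 dx = 43659/2;
    ∫_0^3 -2646*x dx = -11907;  ∫_0^3 3969/4 dx = 11907/4.
  Sum: 107163/20 − 35721/2 + 43659/2 − 11907 + 11907/4 = 3969/10.
∫_0^3 u² dx = 5103/20, so ||u||_L² = 27*sqrt(35)/10.
∫_0^3 (u')² dx = 3969/10, so ||u'||_L² = 63*sqrt(10)/10.
Ratio ||u||_L² / ||u'||_L² = 3*sqrt(14)/14.
Sharp Poincaré constant on H^1_0(0, 3) is C_P = L/π = 3/π, achieved by sin(π/3·x).
A polynomial bump cannot attain the sharp Poincaré constant (only the first sine eigenfunction does), so the ratio is strictly less than C_P, consistent with ||u||_L² ≤ C_P ||u'||_L².


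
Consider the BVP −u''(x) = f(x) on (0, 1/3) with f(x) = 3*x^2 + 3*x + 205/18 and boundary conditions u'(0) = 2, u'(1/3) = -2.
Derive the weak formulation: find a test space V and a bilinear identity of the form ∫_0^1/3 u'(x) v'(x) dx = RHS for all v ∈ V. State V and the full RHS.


V = H^1(0, 1/3) (v unrestricted at boundary; u is determined up to an additive constant); weak form: ∫_0^1/3 u'v' dx = ∫_0^1/3 (3*x^2 + 3*x + 205/18) v dx − 2·v(1/3) − 2·v(0) for all v ∈ V.

Multiply both sides by a test function v and integrate from 0 to 1/3:
  ∫_0^1/3 −u''(x) v(x) dx = ∫_0^1/3 f(x) v(x) dx.
Integrate the LHS by parts once:
  ∫_0^1/3 −u'' v dx = −[u'(x) v(x)]_0^1/3 + ∫_0^1/3 u'(x) v'(x) dx.
Thus ∫_0^1/3 u'(x) v'(x) dx = ∫_0^1/3 f(x) v(x) dx + [u'(x) v(x)]_0^1/3.
Choose V so that boundary terms are either known or forced to vanish.
u has inhomogeneous Neumann u'(0) = 2, u'(1/3) = -2. [u' v]_0^1/3 = (-2)·v(1/3) − (2)·v(0) = − 2·v(1/3) − 2·v(0). Take V = H^1(0, 1/3); boundary term becomes part of RHS.
Weak formulation: find u (satisfying any essential BC) such that ∫_0^1/3 u'(x) v'(x) dx = ∫_0^1/3 f v dx − 2·v(1/3) − 2·v(0) for all v ∈ V (Neumann data are natural BCs: they enter the RHS as boundary terms).
Substituting f(x) = 3*x^2 + 3*x + 205/18, the right-hand side is ∫_0^1/3 (3*x^2 + 3*x + 205/18) v dx − 2·v(1/3) − 2·v(0).
Compatibility check (pure Neumann): taking v ≡ 1 ∈ V gives 0 = ∫_0^1/3 f dx + (-2) − (2), i.e. ∫_0^1/3 f dx must equal u'(0) − u'(1/3) = 4. Indeed ∫_0^1/3 (3*x^2 + 3*x + 205/18) dx = 4, so the data are compatible. The solution is then unique only up to an additive constant (fix it e.g. by requiring ∫_0^1/3 u dx = 0).


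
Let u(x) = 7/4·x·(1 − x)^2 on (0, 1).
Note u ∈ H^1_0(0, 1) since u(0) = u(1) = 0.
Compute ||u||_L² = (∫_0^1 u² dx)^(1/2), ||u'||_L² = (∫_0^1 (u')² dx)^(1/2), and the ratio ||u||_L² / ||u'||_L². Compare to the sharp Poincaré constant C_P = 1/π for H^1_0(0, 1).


||u||_L² / ||u'||_L² = sqrt(14)/14 < C_P = 1/π.

u(x) = 7/4·x·(1 − x)^2, so u'(x) = 21*x^2/4 - 7*x + 7/4.
u(x) = 7/4·x·(1 − x)^2 vanishes at x = 0 and x = 1, so u ∈ H^1_0(0, 1). Differentiate via the product rule and integrate the resulting polynomials term by term.
  ∫_0^1 u² dx = ∫_0^1 (49*x^6/16 - 49*x^5/4 + 147*x^4/8 - 49*x^3/4 + 49*x^2/16) dx. Term by term:
    ∫_0^1 49*x^6/16 dx = 7/16;  ∫_0^1 -49*x^5/4 dx = -49/24;  ∫_0^1 147*x^4/8 dx = 147/40;
    ∫_0^1 -49*x^3/4 dx = -49/16;  ∫_0^1 49*x^2/16 dx = 49/48.
  Sum: 7/16 − 49/24 + 147/40 − 49/16 + 49/48 = 7/240.
  ∫_0^1 (u')² dx = ∫_0^1 (441*x^4/16 - 147*x^3/2 + 539*x^2/8 - 49*x/2 + 49/16) dx. Term by term:
    ∫_0^1 441*x^4/16 dx = 441/80;  ∫_0^1 -147*x^3/2 dx = -147/8;  ∫_0^1 539*x^2/8 dx = 539/24;
    ∫_0^1 -49*x/2 dx = -49/4;  ∫_0^1 49/16 dx = 49/16.
  Sum: 441/80 − 147/8 + 539/24 − 49/4 + 49/16 = 49/120.
∫_0^1 u² dx = 7/240, so ||u||_L² = sqrt(105)/60.
∫_0^1 (u')² dx = 49/120, so ||u'||_L² = 7*sqrt(30)/60.
Ratio ||u||_L² / ||u'||_L² = sqrt(14)/14.
Sharp Poincaré constant on H^1_0(0, 1) is C_P = L/π = 1/π, achieved by sin(π·x).
A polynomial bump cannot attain the sharp Poincaré constant (only the first sine eigenfunction does), so the ratio is strictly less than C_P, consistent with ||u||_L² ≤ C_P ||u'||_L².


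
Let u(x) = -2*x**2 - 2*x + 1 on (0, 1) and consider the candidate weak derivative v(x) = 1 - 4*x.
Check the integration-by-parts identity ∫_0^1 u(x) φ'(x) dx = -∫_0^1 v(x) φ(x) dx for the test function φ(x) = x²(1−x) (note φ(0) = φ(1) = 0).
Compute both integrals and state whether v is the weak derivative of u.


LHS = 11/30, RHS = 7/60. No, v is not the weak derivative of u.

u(x) = -2*x**2 - 2*x + 1, classical derivative u'(x) = -4*x - 2.
φ(x) = x²(1−x), so φ'(x) = x*(2 - 3*x).
Note φ(0) = φ(1) = 0, so the boundary term u·φ vanishes.
LHS = ∫_0^1 u(x) φ'(x) dx = ∫_0^1 (6*x^4 + 2*x^3 - 7*x^2 + 2*x) dx. Term by term:
  ∫_0^1 6*x^4 dx = 6/5;  ∫_0^1 2*x^3 dx = 1/2;  ∫_0^1 -7*x^2 dx = -7/3;
  ∫_0^1 2*x dx = 1.
Sum: 6/5 + 1/2 − 7/3 + 1 = 11/30.
So LHS = 11/30.
∫_0^1 v(x) φ(x) dx = ∫_0^1 (4*x^4 - 5*x^3 + x^2) dx. Term by term:
  ∫_0^1 4*x^4 dx = 4/5;  ∫_0^1 -5*x^3 dx = -5/4;  ∫_0^1 x^2 dx = 1/3.
Sum: 4/5 − 5/4 + 1/3 = -7/60.
So RHS = -∫_0^1 v(x) φ(x) dx = 7/60.
LHS − RHS = 1/4 ≠ 0, so the identity fails.
(For a valid weak derivative the identity must hold for EVERY test function, in particular this one. The failure shows v is NOT the weak derivative of u.)
Correct weak derivative would be u'(x) = -4*x - 2.


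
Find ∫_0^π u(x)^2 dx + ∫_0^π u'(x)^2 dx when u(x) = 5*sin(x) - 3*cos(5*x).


||u||_{H^1(0,π)}^2 = 142*π

u'(x) = 15*sin(5*x) + 5*cos(x).
Expand u² and (u')² and integrate term by term on (0, π), using: for integers n ≥ 1, ∫_0^π sin²(nx) dx = ∫_0^π cos²(nx) dx = π/2; for n ≠ n', ∫_0^π sin(nx)sin(n'x) dx = ∫_0^π cos(nx)cos(n'x) dx = 0; and by product-to-sum, ∫_0^π sin(nx)cos(n'x) dx = ½∫_0^π [sin((n+n')x) + sin((n−n')x)] dx, which is 0 when n+n' is even and 2n/(n²−n'²) when n+n' is odd (it need not vanish on (0, π)).
  u² squared terms: (-3)²·∫cos(5x)² dx = 9·π/2 = 9*π/2;  (5)²·∫sin(x)² dx = 25·π/2 = 25*π/2.
  u² cross terms: 2·(-3)·(5)·∫cos(5x)·sin(x) dx = -30·(0) = 0.
  So ∫_0^π u² dx = 9*π/2 + 25*π/2 + 0 = 17*π.
  (u')² squared terms: (5)²·∫cos(x)² dx = 25·π/2 = 25*π/2;  (15)²·∫sin(5x)² dx = 225·π/2 = 225*π/2.
  (u')² cross terms: 2·(5)·(15)·∫cos(x)·sin(5x) dx = 150·(0) = 0.
  So ∫_0^π (u')² dx = 25*π/2 + 225*π/2 + 0 = 125*π.
||u||_{H^1}^2 = (17*π) + (125*π) = 142*π.


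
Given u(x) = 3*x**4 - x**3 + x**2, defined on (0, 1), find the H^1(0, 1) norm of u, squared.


||u||_{H^1}^2 = 2719/140

The H^1 norm (squared) on an interval (0, L) is
  ||u||_{H^1}^2 = ∫_0^L u(x)^2 dx + ∫_0^L u'(x)^2 dx.
Compute u'(x) = 12*x**3 - 3*x**2 + 2*x.
Then u(x)^2 = 9*x**8 - 6*x**7 + 7*x**6 - 2*x**5 + x**4 and u'(x)^2 = 144*x**6 - 72*x**5 + 57*x**4 - 12*x**3 + 4*x**2.
Integrate each monomial from 0 to 1 using ∫_0^1 c·x^n dx = c·1^(n+1)/(n+1):
  ∫_0^1 u(x)^2 dx = ∫_0^1 (9*x^8 - 6*x^7 + 7*x^6 - 2*x^5 + x^4) dx. Term by term:
    ∫_0^1 9*x^8 dx = 1;  ∫_0^1 -6*x^7 dx = -3/4;  ∫_0^1 7*x^6 dx = 1;
    ∫_0^1 -2*x^5 dx = -1/3;  ∫_0^1 x^4 dx = 1/5.
  Sum: 1 − 3/4 + 1 − 1/3 + 1/5 = 67/60.
  ∫_0^1 u'(x)^2 dx = ∫_0^1 (144*x^6 - 72*x^5 + 57*x^4 - 12*x^3 + 4*x^2) dx. Term by term:
    ∫_0^1 144*x^6 dx = 144/7;  ∫_0^1 -72*x^5 dx = -12;  ∫_0^1 57*x^4 dx = 57/5;
    ∫_0^1 -12*x^3 dx = -3;  ∫_0^1 4*x^2 dx = 4/3.
  Sum: 144/7 − 12 + 57/5 − 3 + 4/3 = 1922/105.
Adding: ||u||_{H^1}^2 = 67/60 + 1922/105 = 2719/140.


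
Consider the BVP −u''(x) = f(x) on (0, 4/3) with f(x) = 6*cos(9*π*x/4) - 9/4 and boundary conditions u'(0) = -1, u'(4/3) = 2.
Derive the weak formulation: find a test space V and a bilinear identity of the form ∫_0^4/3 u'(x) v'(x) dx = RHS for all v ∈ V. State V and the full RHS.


V = H^1(0, 4/3) (v unrestricted at boundary; u is determined up to an additive constant); weak form: ∫_0^4/3 u'v' dx = ∫_0^4/3 (6*cos(9*π*x/4) - 9/4) v dx + 2·v(4/3) + v(0) for all v ∈ V.

Multiply both sides by a test function v and integrate from 0 to 4/3:
  ∫_0^4/3 −u''(x) v(x) dx = ∫_0^4/3 f(x) v(x) dx.
Integrate the LHS by parts once:
  ∫_0^4/3 −u'' v dx = −[u'(x) v(x)]_0^4/3 + ∫_0^4/3 u'(x) v'(x) dx.
Thus ∫_0^4/3 u'(x) v'(x) dx = ∫_0^4/3 f(x) v(x) dx + [u'(x) v(x)]_0^4/3.
Choose V so that boundary terms are either known or forced to vanish.
u has inhomogeneous Neumann u'(0) = -1, u'(4/3) = 2. [u' v]_0^4/3 = (2)·v(4/3) − (-1)·v(0) = 2·v(4/3) + v(0). Take V = H^1(0, 4/3); boundary term becomes part of RHS.
Weak formulation: find u (satisfying any essential BC) such that ∫_0^4/3 u'(x) v'(x) dx = ∫_0^4/3 f v dx + 2·v(4/3) + v(0) for all v ∈ V (Neumann data are natural BCs: they enter the RHS as boundary terms).
Substituting f(x) = 6*cos(9*π*x/4) - 9/4, the right-hand side is ∫_0^4/3 (6*cos(9*π*x/4) - 9/4) v dx + 2·v(4/3) + v(0).
Compatibility check (pure Neumann): taking v ≡ 1 ∈ V gives 0 = ∫_0^4/3 f dx + (2) − (-1), i.e. ∫_0^4/3 f dx must equal u'(0) − u'(4/3) = -3. Indeed ∫_0^4/3 (6*cos(9*π*x/4) - 9/4) dx = -3, so the data are compatible. The solution is then unique only up to an additive constant (fix it e.g. by requiring ∫_0^4/3 u dx = 0).


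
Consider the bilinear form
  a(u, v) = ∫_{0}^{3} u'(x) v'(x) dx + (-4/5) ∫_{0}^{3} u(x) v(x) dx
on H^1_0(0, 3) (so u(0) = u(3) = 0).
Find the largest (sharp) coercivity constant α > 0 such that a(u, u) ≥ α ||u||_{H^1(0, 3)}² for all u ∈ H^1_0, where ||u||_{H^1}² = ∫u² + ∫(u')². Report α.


α = (-36/5 + π^2)/(9 + π^2)

Coercivity of a(·,·) on H^1_0(0, 3) means a(u, u) ≥ α ||u||_{H^1}² for every u ∈ H^1_0.
The interval has length L = 3, and Poincaré/coercivity depend only on L. Here a(u, u) = ∫(u')² + (-4/5)·∫u².
Here c = -4/5 < 0 with |c| < (π/L)² = π^2/9, so coercivity still holds. The condition a(u,u) ≥ α||u||_{H^1}² reads (1−α)∫(u')² ≥ (α−c)∫u². Any admissible α is ≤ 1 (rapidly oscillating u have ∫u²/∫(u')² → 0), and α = 1 would force 0 ≥ (1−c)∫u², impossible since c < 1; so 1−α > 0. By the sharp Poincaré inequality on H^1_0 of an interval of length L, ∫(u')² ≥ (π/L)²∫u² with equality for the first sine mode sin(π(x−x₀)/L) (x₀ the left endpoint), so the inequality holds for all u iff (1−α)(π/L)² ≥ α − c, i.e. α ≤ ((π/L)² + c)/((π/L)² + 1) = (1 + c(L/π)²)/(1 + (L/π)²). (Direct route, valid since c ≤ 0: Poincaré gives c∫u² ≥ c(L/π)²∫(u')², so a(u,u) ≥ (1 + c(L/π)²)∫(u')², while ||u||_{H^1}² ≤ (1 + (L/π)²)∫(u')²; dividing yields the same α.) With (π/L)² = π^2/9 and c = -4/5, the largest admissible constant is α = ((π/L)² + c)/((π/L)² + 1).
Simplifying, α = (-36/5 + π^2)/(9 + π^2).


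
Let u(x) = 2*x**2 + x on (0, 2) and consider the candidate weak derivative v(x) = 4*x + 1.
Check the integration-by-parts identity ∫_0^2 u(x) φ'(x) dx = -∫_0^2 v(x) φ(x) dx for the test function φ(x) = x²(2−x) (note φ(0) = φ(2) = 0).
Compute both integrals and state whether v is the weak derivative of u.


LHS = -116/15, RHS = -116/15. Yes, v = u' weakly.

u(x) = 2*x**2 + x, classical derivative u'(x) = 4*x + 1.
φ(x) = x²(2−x), so φ'(x) = x*(4 - 3*x).
Note φ(0) = φ(2) = 0, so the boundary term u·φ vanishes.
LHS = ∫_0^2 u(x) φ'(x) dx = ∫_0^2 (-6*x^4 + 5*x^3 + 4*x^2) dx. Term by term:
  ∫_0^2 -6*x^4 dx = -192/5;  ∫_0^2 5*x^3 dx = 20;  ∫_0^2 4*x^2 dx = 32/3.
Sum: -192/5 + 20 + 32/3 = -116/15.
So LHS = -116/15.
∫_0^2 v(x) φ(x) dx = ∫_0^2 (-4*x^4 + 7*x^3 + 2*x^2) dx. Term by term:
  ∫_0^2 -4*x^4 dx = -128/5;  ∫_0^2 7*x^3 dx = 28;  ∫_0^2 2*x^2 dx = 16/3.
Sum: -128/5 + 28 + 16/3 = 116/15.
So RHS = -∫_0^2 v(x) φ(x) dx = -116/15.
LHS = RHS, so the identity holds for this test φ.
Moreover u is smooth here and v(x) = u'(x) = 4*x + 1 pointwise, so the identity holds for every test function. Hence v is the weak derivative of u.


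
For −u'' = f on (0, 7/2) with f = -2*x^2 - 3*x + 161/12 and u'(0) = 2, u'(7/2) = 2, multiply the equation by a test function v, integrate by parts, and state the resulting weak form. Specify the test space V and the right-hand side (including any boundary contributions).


V = H^1(0, 7/2) (v unrestricted at boundary; u is determined up to an additive constant); weak form: ∫_0^7/2 u'v' dx = ∫_0^7/2 (-2*x^2 - 3*x + 161/12) v dx + 2·v(7/2) − 2·v(0) for all v ∈ V.

Multiply both sides by a test function v and integrate from 0 to 7/2:
  ∫_0^7/2 −u''(x) v(x) dx = ∫_0^7/2 f(x) v(x) dx.
Integrate the LHS by parts once:
  ∫_0^7/2 −u'' v dx = −[u'(x) v(x)]_0^7/2 + ∫_0^7/2 u'(x) v'(x) dx.
Thus ∫_0^7/2 u'(x) v'(x) dx = ∫_0^7/2 f(x) v(x) dx + [u'(x) v(x)]_0^7/2.
Choose V so that boundary terms are either known or forced to vanish.
u has inhomogeneous Neumann u'(0) = 2, u'(7/2) = 2. [u' v]_0^7/2 = (2)·v(7/2) − (2)·v(0) = 2·v(7/2) − 2·v(0). Take V = H^1(0, 7/2); boundary term becomes part of RHS.
Weak formulation: find u (satisfying any essential BC) such that ∫_0^7/2 u'(x) v'(x) dx = ∫_0^7/2 f v dx + 2·v(7/2) − 2·v(0) for all v ∈ V (Neumann data are natural BCs: they enter the RHS as boundary terms).
Substituting f(x) = -2*x^2 - 3*x + 161/12, the right-hand side is ∫_0^7/2 (-2*x^2 - 3*x + 161/12) v dx + 2·v(7/2) − 2·v(0).
Compatibility check (pure Neumann): taking v ≡ 1 ∈ V gives 0 = ∫_0^7/2 f dx + (2) − (2), i.e. ∫_0^7/2 f dx must equal u'(0) − u'(7/2) = 0. Indeed ∫_0^7/2 (-2*x^2 - 3*x + 161/12) dx = 0, so the data are compatible. The solution is then unique only up to an additive constant (fix it e.g. by requiring ∫_0^7/2 u dx = 0).


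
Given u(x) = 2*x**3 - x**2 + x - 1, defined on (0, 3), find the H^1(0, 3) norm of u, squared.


||u||_{H^1}^2 = 160917/70

The H^1 norm (squared) on an interval (0, L) is
  ||u||_{H^1}^2 = ∫_0^L u(x)^2 dx + ∫_0^L u'(x)^2 dx.
Compute u'(x) = 6*x**2 - 2*x + 1.
Then u(x)^2 = 4*x**6 - 4*x**5 + 5*x**4 - 6*x**3 + 3*x**2 - 2*x + 1 and u'(x)^2 = 36*x**4 - 24*x**3 + 16*x**2 - 4*x + 1.
Integrate each monomial from 0 to 3 using ∫_0^3 c·x^n dx = c·3^(n+1)/(n+1):
  ∫_0^3 u(x)^2 dx = ∫_0^3 (4*x^6 - 4*x^5 + 5*x^4 - 6*x^3 + 3*x^2 - 2*x + 1) dx. Term by term:
    ∫_0^3 4*x^6 dx = 8748/7;  ∫_0^3 -4*x^5 dx = -486;  ∫_0^3 5*x^4 dx = 243;
    ∫_0^3 -6*x^3 dx = -243/2;  ∫_0^3 3*x^2 dx = 27;  ∫_0^3 -2*x dx = -9;
    ∫_0^3 1 dx = 3.
  Sum: 8748/7 − 486 + 243 − 243/2 + 27 − 9 + 3 = 12687/14.
  ∫_0^3 u'(x)^2 dx = ∫_0^3 (36*x^4 - 24*x^3 + 16*x^2 - 4*x + 1) dx. Term by term:
    ∫_0^3 36*x^4 dx = 8748/5;  ∫_0^3 -24*x^3 dx = -486;  ∫_0^3 16*x^2 dx = 144;
    ∫_0^3 -4*x dx = -18;  ∫_0^3 1 dx = 3.
  Sum: 8748/5 − 486 + 144 − 18 + 3 = 6963/5.
Adding: ||u||_{H^1}^2 = 12687/14 + 6963/5 = 160917/70.


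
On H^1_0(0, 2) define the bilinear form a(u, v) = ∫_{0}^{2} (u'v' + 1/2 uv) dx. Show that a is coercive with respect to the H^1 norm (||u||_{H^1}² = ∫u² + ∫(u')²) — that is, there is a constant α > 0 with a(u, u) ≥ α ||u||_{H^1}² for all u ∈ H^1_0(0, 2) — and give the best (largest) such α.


α = (2 + π^2)/(4 + π^2)

Coercivity of a(·,·) on H^1_0(0, 2) means a(u, u) ≥ α ||u||_{H^1}² for every u ∈ H^1_0.
The interval has length L = 2, and Poincaré/coercivity depend only on L. Here a(u, u) = ∫(u')² + (1/2)·∫u².
Here 0 < c = 1/2 < 1. The condition a(u,u) ≥ α||u||_{H^1}² reads (1−α)∫(u')² ≥ (α−c)∫u². Any admissible α is ≤ 1 (rapidly oscillating u have ∫u²/∫(u')² → 0), and α = 1 would force 0 ≥ (1−c)∫u², impossible since c < 1; so 1−α > 0. By the sharp Poincaré inequality on H^1_0 of an interval of length L, ∫(u')² ≥ (π/L)²∫u² with equality for the first sine mode sin(π(x−x₀)/L) (x₀ the left endpoint), so the inequality holds for all u iff (1−α)(π/L)² ≥ α − c, i.e. α ≤ ((π/L)² + c)/((π/L)² + 1) = (1 + c(L/π)²)/(1 + (L/π)²). With (π/L)² = π^2/4 and c = 1/2, the largest admissible constant is α = ((π/L)² + c)/((π/L)² + 1).
Simplifying, α = (2 + π^2)/(4 + π^2).


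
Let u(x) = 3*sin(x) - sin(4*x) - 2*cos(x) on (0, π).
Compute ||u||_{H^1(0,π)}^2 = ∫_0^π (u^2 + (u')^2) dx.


||u||_{H^1(0,π)}^2 = 64/15 + 43*π/2

u'(x) = 2*sin(x) + 3*cos(x) - 4*cos(4*x).
Expand u² and (u')² and integrate term by term on (0, π), using: for integers n ≥ 1, ∫_0^π sin²(nx) dx = ∫_0^π cos²(nx) dx = π/2; for n ≠ n', ∫_0^π sin(nx)sin(n'x) dx = ∫_0^π cos(nx)cos(n'x) dx = 0; and by product-to-sum, ∫_0^π sin(nx)cos(n'x) dx = ½∫_0^π [sin((n+n')x) + sin((n−n')x)] dx, which is 0 when n+n' is even and 2n/(n²−n'²) when n+n' is odd (it need not vanish on (0, π)).
  u² squared terms: (-1)²·∫sin(4x)² dx = 1·π/2 = π/2;  (-2)²·∫cos(x)² dx = 4·π/2 = 2*π;  (3)²·∫sin(x)² dx = 9·π/2 = 9*π/2.
  u² cross terms: 2·(-1)·(-2)·∫sin(4x)·cos(x) dx = 4·(8/15) = 32/15;  2·(-1)·(3)·∫sin(4x)·sin(x) dx = -6·(0) = 0;  2·(-2)·(3)·∫cos(x)·sin(x) dx = -12·(0) = 0.
  So ∫_0^π u² dx = π/2 + 2*π + 9*π/2 + 32/15 + 0 + 0 = 32/15 + 7*π.
  (u')² squared terms: (-4)²·∫cos(4x)² dx = 16·π/2 = 8*π;  (2)²·∫sin(x)² dx = 4·π/2 = 2*π;  (3)²·∫cos(x)² dx = 9·π/2 = 9*π/2.
  (u')² cross terms: 2·(-4)·(2)·∫cos(4x)·sin(x) dx = -16·(-2/15) = 32/15;  2·(-4)·(3)·∫cos(4x)·cos(x) dx = -24·(0) = 0;  2·(2)·(3)·∫sin(x)·cos(x) dx = 12·(0) = 0.
  So ∫_0^π (u')² dx = 8*π + 2*π + 9*π/2 + 32/15 + 0 + 0 = 32/15 + 29*π/2.
||u||_{H^1}^2 = (32/15 + 7*π) + (32/15 + 29*π/2) = 64/15 + 43*π/2.


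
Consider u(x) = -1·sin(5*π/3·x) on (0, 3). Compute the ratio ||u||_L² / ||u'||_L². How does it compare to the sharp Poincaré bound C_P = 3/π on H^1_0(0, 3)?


||u||_L² / ||u'||_L² = 3/(5*π) < C_P = 3/π.

u(x) = -1·sin(5*π/3·x), so u'(x) = -5*π*cos(5*π*x/3)/3.
Writing u(x) = A·sin(kπx/L) with A = -1 and k = 5, use ∫_0^L sin²(kπx/L) dx = L/2 and ∫_0^L cos²(kπx/L) dx = L/2.
u² = 1·sin²(5*π/3·x) and (u')² = 25*π^2/9·cos²(5*π/3·x), and each of sin², cos² integrates to L/2 = 3/2 over (0, 3).
∫_0^3 u² dx = 3/2, so ||u||_L² = sqrt(6)/2.
∫_0^3 (u')² dx = 25*π^2/6, so ||u'||_L² = 5*sqrt(6)*π/6.
Ratio ||u||_L² / ||u'||_L² = 3/(5*π).
Sharp Poincaré constant on H^1_0(0, 3) is C_P = L/π = 3/π, achieved by sin(π/3·x).
This is the k = 5 harmonic; the ratio L/(kπ) is strictly less than C_P = L/π, consistent with the sharp inequality ||u||_L² ≤ C_P ||u'||_L².


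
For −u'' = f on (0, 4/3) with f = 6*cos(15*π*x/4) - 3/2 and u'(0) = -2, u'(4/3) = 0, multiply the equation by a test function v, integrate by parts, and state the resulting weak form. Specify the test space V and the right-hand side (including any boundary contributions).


V = H^1(0, 4/3) (v unrestricted at boundary; u is determined up to an additive constant); weak form: ∫_0^4/3 u'v' dx = ∫_0^4/3 (6*cos(15*π*x/4) - 3/2) v dx + 2·v(0) for all v ∈ V.

Multiply both sides by a test function v and integrate from 0 to 4/3:
  ∫_0^4/3 −u''(x) v(x) dx = ∫_0^4/3 f(x) v(x) dx.
Integrate the LHS by parts once:
  ∫_0^4/3 −u'' v dx = −[u'(x) v(x)]_0^4/3 + ∫_0^4/3 u'(x) v'(x) dx.
Thus ∫_0^4/3 u'(x) v'(x) dx = ∫_0^4/3 f(x) v(x) dx + [u'(x) v(x)]_0^4/3.
Choose V so that boundary terms are either known or forced to vanish.
u has inhomogeneous Neumann u'(0) = -2, u'(4/3) = 0. [u' v]_0^4/3 = (0)·v(4/3) − (-2)·v(0) = 2·v(0). Take V = H^1(0, 4/3); boundary term becomes part of RHS.
Weak formulation: find u (satisfying any essential BC) such that ∫_0^4/3 u'(x) v'(x) dx = ∫_0^4/3 f v dx + 2·v(0) for all v ∈ V (Neumann data are natural BCs: they enter the RHS as boundary terms).
Substituting f(x) = 6*cos(15*π*x/4) - 3/2, the right-hand side is ∫_0^4/3 (6*cos(15*π*x/4) - 3/2) v dx + 2·v(0).
Compatibility check (pure Neumann): taking v ≡ 1 ∈ V gives 0 = ∫_0^4/3 f dx + (0) − (-2), i.e. ∫_0^4/3 f dx must equal u'(0) − u'(4/3) = -2. Indeed ∫_0^4/3 (6*cos(15*π*x/4) - 3/2) dx = -2, so the data are compatible. The solution is then unique only up to an additive constant (fix it e.g. by requiring ∫_0^4/3 u dx = 0).


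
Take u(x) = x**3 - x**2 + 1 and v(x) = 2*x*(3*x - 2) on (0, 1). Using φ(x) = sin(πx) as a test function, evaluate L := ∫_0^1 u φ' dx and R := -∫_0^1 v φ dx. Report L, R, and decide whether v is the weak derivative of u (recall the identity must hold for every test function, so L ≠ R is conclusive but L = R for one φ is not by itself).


LHS = (12 - π^2)/π^3, RHS = -2/π + 24/π^3. No, v is not the weak derivative of u.

u(x) = x**3 - x**2 + 1, classical derivative u'(x) = 3*x**2 - 2*x.
φ(x) = sin(πx), so φ'(x) = π*cos(π*x).
Note φ(0) = φ(1) = 0, so the boundary term u·φ vanishes.
LHS = ∫_0^1 u(x) φ'(x) dx = ∫_0^1 (π*x^3*cos(π*x) - π*x^2*cos(π*x) + π*cos(π*x)) dx. Term by term:
  ∫_0^1 π*cos(π*x) dx = 0;  ∫_0^1 π*x^3*cos(π*x) dx = -3/π + 12/π^3;  ∫_0^1 -π*x^2*cos(π*x) dx = 2/π.
Sum: 0 + -3/π + 12/π^3 + 2/π = (12 - π^2)/π^3.
So LHS = (12 - π^2)/π^3.
∫_0^1 v(x) φ(x) dx = ∫_0^1 (6*x^2*sin(π*x) - 4*x*sin(π*x)) dx. Term by term:
  ∫_0^1 -4*x*sin(π*x) dx = -4/π;  ∫_0^1 6*x^2*sin(π*x) dx = -24/π^3 + 6/π.
Sum: -4/π + -24/π^3 + 6/π = -24/π^3 + 2/π.
So RHS = -∫_0^1 v(x) φ(x) dx = -2/π + 24/π^3.
LHS − RHS = (-12 + π^2)/π^3 ≠ 0, so the identity fails.
(For a valid weak derivative the identity must hold for EVERY test function, in particular this one. The failure shows v is NOT the weak derivative of u.)
Correct weak derivative would be u'(x) = 3*x**2 - 2*x.


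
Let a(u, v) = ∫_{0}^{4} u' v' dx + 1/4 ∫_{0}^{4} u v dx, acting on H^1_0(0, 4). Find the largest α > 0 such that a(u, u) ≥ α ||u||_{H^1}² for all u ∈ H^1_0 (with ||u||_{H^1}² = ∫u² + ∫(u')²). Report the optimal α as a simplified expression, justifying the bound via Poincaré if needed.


α = (4 + π^2)/(π^2 + 16)

Coercivity of a(·,·) on H^1_0(0, 4) means a(u, u) ≥ α ||u||_{H^1}² for every u ∈ H^1_0.
The interval has length L = 4, and Poincaré/coercivity depend only on L. Here a(u, u) = ∫(u')² + (1/4)·∫u².
Here 0 < c = 1/4 < 1. The condition a(u,u) ≥ α||u||_{H^1}² reads (1−α)∫(u')² ≥ (α−c)∫u². Any admissible α is ≤ 1 (rapidly oscillating u have ∫u²/∫(u')² → 0), and α = 1 would force 0 ≥ (1−c)∫u², impossible since c < 1; so 1−α > 0. By the sharp Poincaré inequality on H^1_0 of an interval of length L, ∫(u')² ≥ (π/L)²∫u² with equality for the first sine mode sin(π(x−x₀)/L) (x₀ the left endpoint), so the inequality holds for all u iff (1−α)(π/L)² ≥ α − c, i.e. α ≤ ((π/L)² + c)/((π/L)² + 1) = (1 + c(L/π)²)/(1 + (L/π)²). With (π/L)² = π^2/16 and c = 1/4, the largest admissible constant is α = ((π/L)² + c)/((π/L)² + 1).
Simplifying, α = (4 + π^2)/(π^2 + 16).


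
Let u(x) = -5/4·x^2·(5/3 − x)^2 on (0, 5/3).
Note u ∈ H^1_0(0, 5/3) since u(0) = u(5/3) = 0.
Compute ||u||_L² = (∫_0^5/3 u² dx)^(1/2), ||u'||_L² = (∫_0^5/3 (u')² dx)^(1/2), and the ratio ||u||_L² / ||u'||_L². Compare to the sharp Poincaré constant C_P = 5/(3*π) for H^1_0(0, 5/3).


||u||_L² / ||u'||_L² = 5*sqrt(3)/18 < C_P = 5/(3*π).

u(x) = -5/4·x^2·(5/3 − x)^2, so u'(x) = 5*x*(-18*x^2 + 45*x - 25)/18.
u(x) = -5/4·x^2·(5/3 − x)^2 vanishes at x = 0 and x = 5/3, so u ∈ H^1_0(0, 5/3). Differentiate via the product rule and integrate the resulting polynomials term by term.
  ∫_0^5/3 u² dx = ∫_0^5/3 (25*x^8/16 - 125*x^7/12 + 625*x^6/24 - 3125*x^5/108 + 15625*x^4/1296) dx. Term by term:
    ∫_0^5/3 25*x^8/16 dx = 48828125/2834352;  ∫_0^5/3 -125*x^7/12 dx = -48828125/629856;  ∫_0^5/3 625*x^6/24 dx = 48828125/367416;
    ∫_0^5/3 -3125*x^5/108 dx = -48828125/472392;  ∫_0^5/3 15625*x^4/1296 dx = 9765625/314928.
  Sum: 48828125/2834352 − 48828125/629856 + 48828125/367416 − 48828125/472392 + 9765625/314928 = 9765625/39680928.
  ∫_0^5/3 (u')² dx = ∫_0^5/3 (25*x^6 - 125*x^5 + 8125*x^4/36 - 3125*x^3/18 + 15625*x^2/324) dx. Term by term:
    ∫_0^5/3 25*x^6 dx = 1953125/15309;  ∫_0^5/3 -125*x^5 dx = -1953125/4374;  ∫_0^5/3 8125*x^4/36 dx = 5078125/8748;
    ∫_0^5/3 -3125*x^3/18 dx = -1953125/5832;  ∫_0^5/3 15625*x^2/324 dx = 1953125/26244.
  Sum: 1953125/15309 − 1953125/4374 + 5078125/8748 − 1953125/5832 + 1953125/26244 = 390625/367416.
∫_0^5/3 u² dx = 9765625/39680928, so ||u||_L² = 3125*sqrt(42)/40824.
∫_0^5/3 (u')² dx = 390625/367416, so ||u'||_L² = 625*sqrt(14)/2268.
Ratio ||u||_L² / ||u'||_L² = 5*sqrt(3)/18.
Sharp Poincaré constant on H^1_0(0, 5/3) is C_P = L/π = 5/(3*π), achieved by sin(3*π/5·x).
A polynomial bump cannot attain the sharp Poincaré constant (only the first sine eigenfunction does), so the ratio is strictly less than C_P, consistent with ||u||_L² ≤ C_P ||u'||_L².


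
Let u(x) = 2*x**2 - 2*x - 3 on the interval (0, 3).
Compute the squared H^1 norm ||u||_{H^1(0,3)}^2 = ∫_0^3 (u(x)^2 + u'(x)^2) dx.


||u||_{H^1}^2 = 627/5

The H^1 norm (squared) on an interval (0, L) is
  ||u||_{H^1}^2 = ∫_0^L u(x)^2 dx + ∫_0^L u'(x)^2 dx.
Compute u'(x) = 4*x - 2.
Then u(x)^2 = 4*x**4 - 8*x**3 - 8*x**2 + 12*x + 9 and u'(x)^2 = 16*x**2 - 16*x + 4.
Integrate each monomial from 0 to 3 using ∫_0^3 c·x^n dx = c·3^(n+1)/(n+1):
  ∫_0^3 u(x)^2 dx = ∫_0^3 (4*x^4 - 8*x^3 - 8*x^2 + 12*x + 9) dx. Term by term:
    ∫_0^3 4*x^4 dx = 972/5;  ∫_0^3 -8*x^3 dx = -162;  ∫_0^3 -8*x^2 dx = -72;
    ∫_0^3 12*x dx = 54;  ∫_0^3 9 dx = 27.
  Sum: 972/5 − 162 − 72 + 54 + 27 = 207/5.
  ∫_0^3 u'(x)^2 dx = ∫_0^3 (16*x^2 - 16*x + 4) dx. Term by term:
    ∫_0^3 16*x^2 dx = 144;  ∫_0^3 -16*x dx = -72;  ∫_0^3 4 dx = 12.
  Sum: 144 − 72 + 12 = 84.
Adding: ||u||_{H^1}^2 = 207/5 + 84 = 627/5.


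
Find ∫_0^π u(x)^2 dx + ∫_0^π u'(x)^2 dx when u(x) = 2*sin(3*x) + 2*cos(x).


||u||_{H^1(0,π)}^2 = 24*π

u'(x) = -2*sin(x) + 6*cos(3*x).
Expand u² and (u')² and integrate term by term on (0, π), using: for integers n ≥ 1, ∫_0^π sin²(nx) dx = ∫_0^π cos²(nx) dx = π/2; for n ≠ n', ∫_0^π sin(nx)sin(n'x) dx = ∫_0^π cos(nx)cos(n'x) dx = 0; and by product-to-sum, ∫_0^π sin(nx)cos(n'x) dx = ½∫_0^π [sin((n+n')x) + sin((n−n')x)] dx, which is 0 when n+n' is even and 2n/(n²−n'²) when n+n' is odd (it need not vanish on (0, π)).
  u² squared terms: (2)²·∫cos(x)² dx = 4·π/2 = 2*π;  (2)²·∫sin(3x)² dx = 4·π/2 = 2*π.
  u² cross terms: 2·(2)·(2)·∫cos(x)·sin(3x) dx = 8·(0) = 0.
  So ∫_0^π u² dx = 2*π + 2*π + 0 = 4*π.
  (u')² squared terms: (-2)²·∫sin(x)² dx = 4·π/2 = 2*π;  (6)²·∫cos(3x)² dx = 36·π/2 = 18*π.
  (u')² cross terms: 2·(-2)·(6)·∫sin(x)·cos(3x) dx = -24·(0) = 0.
  So ∫_0^π (u')² dx = 2*π + 18*π + 0 = 20*π.
||u||_{H^1}^2 = (4*π) + (20*π) = 24*π.


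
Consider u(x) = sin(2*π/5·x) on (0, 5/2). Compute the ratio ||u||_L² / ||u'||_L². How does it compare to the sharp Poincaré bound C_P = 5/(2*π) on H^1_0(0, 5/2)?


||u||_L² / ||u'||_L² = 5/(2*π) = C_P.

u(x) = sin(2*π/5·x), so u'(x) = 2*π*cos(2*π*x/5)/5.
Writing u(x) = A·sin(kπx/L) with A = 1 and k = 1, use ∫_0^L sin²(kπx/L) dx = L/2 and ∫_0^L cos²(kπx/L) dx = L/2.
u² = 1·sin²(2*π/5·x) and (u')² = 4*π^2/25·cos²(2*π/5·x), and each of sin², cos² integrates to L/2 = 5/4 over (0, 5/2).
∫_0^5/2 u² dx = 5/4, so ||u||_L² = sqrt(5)/2.
∫_0^5/2 (u')² dx = π^2/5, so ||u'||_L² = sqrt(5)*π/5.
Ratio ||u||_L² / ||u'||_L² = 5/(2*π).
Sharp Poincaré constant on H^1_0(0, 5/2) is C_P = L/π = 5/(2*π), achieved by sin(2*π/5·x).
This is the k = 1 eigenfunction (up to amplitude), so the ratio equals the sharp Poincaré constant exactly.


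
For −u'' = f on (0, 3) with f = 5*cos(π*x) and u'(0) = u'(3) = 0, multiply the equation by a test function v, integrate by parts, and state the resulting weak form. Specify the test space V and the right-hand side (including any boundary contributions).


V = H^1(0, 3) (no boundary constraint on v; u is determined up to an additive constant); weak form: ∫_0^3 u'v' dx = ∫_0^3 (5*cos(π*x)) v dx for all v ∈ V.

Multiply both sides by a test function v and integrate from 0 to 3:
  ∫_0^3 −u''(x) v(x) dx = ∫_0^3 f(x) v(x) dx.
Integrate the LHS by parts once:
  ∫_0^3 −u'' v dx = −[u'(x) v(x)]_0^3 + ∫_0^3 u'(x) v'(x) dx.
Thus ∫_0^3 u'(x) v'(x) dx = ∫_0^3 f(x) v(x) dx + [u'(x) v(x)]_0^3.
Choose V so that boundary terms are either known or forced to vanish.
u has homogeneous Neumann: u'(0) = u'(3) = 0. So [u' v]_0^3 = 0·v(3) − 0·v(0) = 0 for any v; take V = H^1(0, 3).
Weak formulation: find u (satisfying any essential BC) such that ∫_0^3 u'(x) v'(x) dx = ∫_0^3 f v dx for all v ∈ V (homogeneous Neumann, so boundary terms vanish).
Substituting f(x) = 5*cos(π*x), the right-hand side is ∫_0^3 (5*cos(π*x)) v dx.
Compatibility check (pure Neumann): taking v ≡ 1 ∈ V gives 0 = ∫_0^3 f dx + (0) − (0), i.e. ∫_0^3 f dx must equal u'(0) − u'(3) = 0. Indeed ∫_0^3 (5*cos(π*x)) dx = 0, so the data are compatible. The solution is then unique only up to an additive constant (fix it e.g. by requiring ∫_0^3 u dx = 0).


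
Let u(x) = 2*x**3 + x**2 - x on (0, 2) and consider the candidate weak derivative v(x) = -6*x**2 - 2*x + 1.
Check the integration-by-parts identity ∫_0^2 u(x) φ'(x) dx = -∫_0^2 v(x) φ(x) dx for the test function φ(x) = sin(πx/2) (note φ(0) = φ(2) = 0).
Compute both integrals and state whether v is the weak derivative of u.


LHS = -52/π + 192/π^3, RHS = -192/π^3 + 52/π. No, v is not the weak derivative of u.

u(x) = 2*x**3 + x**2 - x, classical derivative u'(x) = 6*x**2 + 2*x - 1.
φ(x) = sin(πx/2), so φ'(x) = π*cos(π*x/2)/2.
Note φ(0) = φ(2) = 0, so the boundary term u·φ vanishes.
LHS = ∫_0^2 u(x) φ'(x) dx = ∫_0^2 (π*x^3*cos(π*x/2) + π*x^2*cos(π*x/2)/2 - π*x*cos(π*x/2)/2) dx. Term by term:
  ∫_0^2 π*x^3*cos(π*x/2) dx = -48/π + 192/π^3;  ∫_0^2 π*x^2*cos(π*x/2)/2 dx = -8/π;  ∫_0^2 -π*x*cos(π*x/2)/2 dx = 4/π.
Sum: -48/π + 192/π^3 − 8/π + 4/π = -52/π + 192/π^3.
So LHS = -52/π + 192/π^3.
∫_0^2 v(x) φ(x) dx = ∫_0^2 (-6*x^2*sin(π*x/2) - 2*x*sin(π*x/2) + sin(π*x/2)) dx. Term by term:
  ∫_0^2 -6*x^2*sin(π*x/2) dx = -48/π + 192/π^3;  ∫_0^2 -2*x*sin(π*x/2) dx = -8/π;  ∫_0^2 sin(π*x/2) dx = 4/π.
Sum: -48/π + 192/π^3 − 8/π + 4/π = -52/π + 192/π^3.
So RHS = -∫_0^2 v(x) φ(x) dx = -192/π^3 + 52/π.
LHS − RHS = -104/π + 384/π^3 ≠ 0, so the identity fails.
(For a valid weak derivative the identity must hold for EVERY test function, in particular this one. The failure shows v is NOT the weak derivative of u.)
Correct weak derivative would be u'(x) = 6*x**2 + 2*x - 1.
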